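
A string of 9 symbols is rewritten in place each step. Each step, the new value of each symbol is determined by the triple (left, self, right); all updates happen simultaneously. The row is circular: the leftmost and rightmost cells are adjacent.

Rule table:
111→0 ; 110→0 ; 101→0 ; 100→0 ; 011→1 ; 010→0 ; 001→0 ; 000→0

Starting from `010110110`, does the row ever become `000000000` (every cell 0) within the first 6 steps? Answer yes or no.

000100100
000000000
all cells are 0 at step 2

yes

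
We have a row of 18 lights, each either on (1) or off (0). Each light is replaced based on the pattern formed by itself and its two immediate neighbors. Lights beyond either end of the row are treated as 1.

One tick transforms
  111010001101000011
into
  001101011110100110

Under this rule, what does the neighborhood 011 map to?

1

At position 8 the neighborhood is 011; the next row has 1 there.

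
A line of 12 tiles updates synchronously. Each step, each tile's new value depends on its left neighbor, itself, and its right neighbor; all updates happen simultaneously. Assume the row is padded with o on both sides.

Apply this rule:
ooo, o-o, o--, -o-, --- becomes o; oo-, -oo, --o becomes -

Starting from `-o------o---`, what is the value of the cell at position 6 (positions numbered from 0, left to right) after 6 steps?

-

step 1: ooooooo-ooo-
step 2: oooooo-o-o-o
step 3: ooooo-ooooo-
step 4: oooo-o-ooo-o
step 5: ooo-ooo-o-o-
step 6: oo-o-o-ooooo
position 6 holds -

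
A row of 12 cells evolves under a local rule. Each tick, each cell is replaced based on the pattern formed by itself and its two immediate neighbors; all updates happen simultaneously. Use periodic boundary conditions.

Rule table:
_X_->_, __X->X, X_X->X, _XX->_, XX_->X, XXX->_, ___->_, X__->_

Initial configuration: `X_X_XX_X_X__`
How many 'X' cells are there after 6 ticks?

_X_X_XX_X__X
X_X_X_XX__X_
_X_X_X_X_X_X
X_X_X_X_X_X_
_X_X_X_X_X_X  (repeats tick 3; period 2)
tick 6: X_X_X_X_X_X_
count of X: 6

6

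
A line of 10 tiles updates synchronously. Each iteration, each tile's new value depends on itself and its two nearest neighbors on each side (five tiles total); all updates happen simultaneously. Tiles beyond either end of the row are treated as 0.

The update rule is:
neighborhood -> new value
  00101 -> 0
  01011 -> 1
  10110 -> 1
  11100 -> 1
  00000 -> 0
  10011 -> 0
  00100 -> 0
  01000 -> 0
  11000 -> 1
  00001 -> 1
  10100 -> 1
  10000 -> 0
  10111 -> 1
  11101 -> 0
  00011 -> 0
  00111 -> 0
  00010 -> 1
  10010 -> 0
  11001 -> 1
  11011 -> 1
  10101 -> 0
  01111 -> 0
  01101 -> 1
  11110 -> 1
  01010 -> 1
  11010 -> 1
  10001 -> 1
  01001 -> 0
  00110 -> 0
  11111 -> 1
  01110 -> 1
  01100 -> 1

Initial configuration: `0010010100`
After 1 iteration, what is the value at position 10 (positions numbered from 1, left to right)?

1100001100
position 10 holds 0

0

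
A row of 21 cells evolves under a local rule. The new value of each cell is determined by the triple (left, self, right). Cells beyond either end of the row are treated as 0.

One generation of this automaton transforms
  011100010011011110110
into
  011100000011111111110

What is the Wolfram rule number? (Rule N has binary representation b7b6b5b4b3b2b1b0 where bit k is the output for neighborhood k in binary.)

232

position 2: 111 → 1  (bit 7 = 1)
position 3: 110 → 1  (bit 6 = 1)
position 12: 101 → 1  (bit 5 = 1)
position 4: 100 → 0  (bit 4 = 0)
position 1: 011 → 1  (bit 3 = 1)
position 7: 010 → 0  (bit 2 = 0)
position 0: 001 → 0  (bit 1 = 0)
position 5: 000 → 0  (bit 0 = 0)
bits b7..b0 = 11101000 = 232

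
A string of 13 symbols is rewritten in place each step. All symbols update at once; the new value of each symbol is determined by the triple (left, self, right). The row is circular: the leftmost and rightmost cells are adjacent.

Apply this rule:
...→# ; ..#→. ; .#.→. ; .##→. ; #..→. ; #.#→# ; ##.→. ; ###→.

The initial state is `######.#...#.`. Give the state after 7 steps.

......#######

......#..#..#
.####........
......#######
.####........  (repeats step 2; period 2)
step 7: ......#######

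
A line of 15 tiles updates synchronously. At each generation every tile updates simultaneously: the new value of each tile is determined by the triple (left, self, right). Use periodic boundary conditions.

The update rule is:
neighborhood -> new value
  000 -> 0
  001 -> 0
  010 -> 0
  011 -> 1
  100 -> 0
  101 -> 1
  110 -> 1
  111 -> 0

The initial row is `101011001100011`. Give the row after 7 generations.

000110001100000

generation 1: 110111001100010
generation 2: 111101001100001
generation 3: 000110001100001
generation 4: 000110001100000
generation 5: 000110001100000  (fixed point — unchanged through generation 7)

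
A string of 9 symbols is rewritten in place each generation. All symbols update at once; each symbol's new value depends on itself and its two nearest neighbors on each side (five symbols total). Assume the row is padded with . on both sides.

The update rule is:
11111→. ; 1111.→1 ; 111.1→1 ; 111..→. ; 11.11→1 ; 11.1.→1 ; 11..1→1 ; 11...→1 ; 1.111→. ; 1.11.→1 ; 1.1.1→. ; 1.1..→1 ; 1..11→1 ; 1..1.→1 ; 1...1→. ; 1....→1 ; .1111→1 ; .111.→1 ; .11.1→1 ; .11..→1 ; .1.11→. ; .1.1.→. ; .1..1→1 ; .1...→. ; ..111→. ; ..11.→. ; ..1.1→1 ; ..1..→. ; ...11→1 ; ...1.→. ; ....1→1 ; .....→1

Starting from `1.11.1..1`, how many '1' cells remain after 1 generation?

1.111111.
count of 1: 7

7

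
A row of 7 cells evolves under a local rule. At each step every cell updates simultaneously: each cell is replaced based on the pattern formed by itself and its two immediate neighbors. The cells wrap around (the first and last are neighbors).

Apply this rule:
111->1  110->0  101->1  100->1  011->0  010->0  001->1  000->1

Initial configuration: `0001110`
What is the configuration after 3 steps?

1110101
1101010
0010101

0010101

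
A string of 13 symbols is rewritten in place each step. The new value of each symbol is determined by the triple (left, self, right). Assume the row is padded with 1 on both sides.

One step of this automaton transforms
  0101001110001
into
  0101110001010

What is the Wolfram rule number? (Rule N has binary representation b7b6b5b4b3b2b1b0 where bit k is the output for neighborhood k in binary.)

22

position 7: 111 → 0  (bit 7 = 0)
position 8: 110 → 0  (bit 6 = 0)
position 0: 101 → 0  (bit 5 = 0)
position 4: 100 → 1  (bit 4 = 1)
position 6: 011 → 0  (bit 3 = 0)
position 1: 010 → 1  (bit 2 = 1)
position 5: 001 → 1  (bit 1 = 1)
position 10: 000 → 0  (bit 0 = 0)
bits b7..b0 = 00010110 = 22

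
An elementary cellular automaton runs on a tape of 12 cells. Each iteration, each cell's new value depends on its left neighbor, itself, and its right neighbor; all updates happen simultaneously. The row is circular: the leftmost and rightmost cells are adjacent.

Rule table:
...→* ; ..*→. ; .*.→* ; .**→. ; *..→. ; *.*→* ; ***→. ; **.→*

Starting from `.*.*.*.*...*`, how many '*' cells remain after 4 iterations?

5

iteration 1: ********.*.*
iteration 2: .......****.
iteration 3: ******....*.
iteration 4: .....*.**.**
count of *: 5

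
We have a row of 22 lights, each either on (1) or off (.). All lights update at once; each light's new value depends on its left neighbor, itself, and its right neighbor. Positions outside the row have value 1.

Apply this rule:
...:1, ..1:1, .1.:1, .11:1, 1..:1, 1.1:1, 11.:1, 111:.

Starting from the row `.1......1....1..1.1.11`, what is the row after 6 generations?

....................11

generation 1: 111111111111111111111.
generation 2: ....................11
generation 3: 111111111111111111111.  (repeats generation 1; period 2)
generation 6: ....................11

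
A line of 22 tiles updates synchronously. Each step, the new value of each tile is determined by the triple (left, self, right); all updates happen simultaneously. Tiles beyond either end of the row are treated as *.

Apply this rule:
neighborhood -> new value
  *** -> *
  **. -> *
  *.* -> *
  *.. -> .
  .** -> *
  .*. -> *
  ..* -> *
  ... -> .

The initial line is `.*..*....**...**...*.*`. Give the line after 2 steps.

*****..****.****.*****

**.**...***..***..****
*****..****.****.*****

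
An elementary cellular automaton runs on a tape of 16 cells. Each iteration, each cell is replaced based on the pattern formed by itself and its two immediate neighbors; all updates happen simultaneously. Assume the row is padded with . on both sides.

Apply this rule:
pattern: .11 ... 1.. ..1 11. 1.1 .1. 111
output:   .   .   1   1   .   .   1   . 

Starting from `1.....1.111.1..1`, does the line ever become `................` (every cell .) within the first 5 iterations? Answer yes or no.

11...11.....1111
..1.1..1...1....
.11.11111.111...
1............1..
11..........111.
iteration 5 is 11..........111., still not uniform .

no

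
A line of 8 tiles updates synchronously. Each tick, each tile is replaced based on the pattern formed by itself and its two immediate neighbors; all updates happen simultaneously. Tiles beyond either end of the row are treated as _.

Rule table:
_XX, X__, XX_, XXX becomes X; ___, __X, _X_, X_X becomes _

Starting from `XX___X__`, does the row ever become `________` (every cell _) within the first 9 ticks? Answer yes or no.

XXX___X_
XXXX___X
XXXXX___
XXXXXX__
XXXXXXX_
XXXXXXXX
XXXXXXXX  (fixed point — unchanged through tick 9)
tick 9 is XXXXXXXX, still not uniform _

no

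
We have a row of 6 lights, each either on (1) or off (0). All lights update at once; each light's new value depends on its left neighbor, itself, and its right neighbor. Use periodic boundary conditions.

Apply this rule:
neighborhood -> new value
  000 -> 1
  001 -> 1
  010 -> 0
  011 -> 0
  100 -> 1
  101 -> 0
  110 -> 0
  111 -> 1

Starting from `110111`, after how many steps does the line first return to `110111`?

4

100011
011101
001000
110111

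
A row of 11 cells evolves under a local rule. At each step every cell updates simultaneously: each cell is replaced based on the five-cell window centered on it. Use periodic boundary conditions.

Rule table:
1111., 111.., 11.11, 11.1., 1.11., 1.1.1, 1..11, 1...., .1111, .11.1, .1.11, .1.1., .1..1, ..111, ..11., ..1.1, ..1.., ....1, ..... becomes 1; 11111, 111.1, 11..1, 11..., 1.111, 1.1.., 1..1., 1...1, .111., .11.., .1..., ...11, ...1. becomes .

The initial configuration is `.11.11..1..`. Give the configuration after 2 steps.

.1111...1..

.1111...1..
.1111...1..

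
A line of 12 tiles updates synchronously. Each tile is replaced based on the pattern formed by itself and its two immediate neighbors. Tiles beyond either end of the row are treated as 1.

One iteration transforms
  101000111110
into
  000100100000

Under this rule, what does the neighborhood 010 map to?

0

At position 2 the neighborhood is 010; the next row has 0 there.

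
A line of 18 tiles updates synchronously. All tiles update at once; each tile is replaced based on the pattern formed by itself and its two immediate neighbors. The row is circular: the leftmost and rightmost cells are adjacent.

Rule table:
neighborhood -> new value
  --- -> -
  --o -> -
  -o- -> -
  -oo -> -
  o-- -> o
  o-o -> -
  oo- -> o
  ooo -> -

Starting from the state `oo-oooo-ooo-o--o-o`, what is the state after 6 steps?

o-----o----o---o--

-o----o---o--o----
--o----o---o--o---
---o----o---o--o--
----o----o---o--o-
-----o----o---o--o
o-----o----o---o--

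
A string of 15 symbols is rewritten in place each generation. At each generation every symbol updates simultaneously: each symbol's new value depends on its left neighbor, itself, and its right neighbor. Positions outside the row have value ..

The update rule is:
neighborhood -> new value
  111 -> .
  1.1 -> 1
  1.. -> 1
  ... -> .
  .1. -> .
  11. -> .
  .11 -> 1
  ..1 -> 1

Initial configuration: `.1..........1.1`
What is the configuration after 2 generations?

1.1........1.1.
.1.1......1.1.1

.1.1......1.1.1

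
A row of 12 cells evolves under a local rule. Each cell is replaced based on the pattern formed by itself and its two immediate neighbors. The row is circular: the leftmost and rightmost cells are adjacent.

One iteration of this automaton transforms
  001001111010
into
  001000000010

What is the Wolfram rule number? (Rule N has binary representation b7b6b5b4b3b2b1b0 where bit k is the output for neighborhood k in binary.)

4

position 6: 111 → 0  (bit 7 = 0)
position 8: 110 → 0  (bit 6 = 0)
position 9: 101 → 0  (bit 5 = 0)
position 3: 100 → 0  (bit 4 = 0)
position 5: 011 → 0  (bit 3 = 0)
position 2: 010 → 1  (bit 2 = 1)
position 1: 001 → 0  (bit 1 = 0)
position 0: 000 → 0  (bit 0 = 0)
bits b7..b0 = 00000100 = 4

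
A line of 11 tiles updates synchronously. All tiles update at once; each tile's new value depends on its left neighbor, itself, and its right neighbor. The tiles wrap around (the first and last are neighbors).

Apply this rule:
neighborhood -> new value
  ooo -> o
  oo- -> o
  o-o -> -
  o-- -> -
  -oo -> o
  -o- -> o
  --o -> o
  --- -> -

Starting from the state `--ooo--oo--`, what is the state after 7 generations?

ooooo-ooo-o

generation 1: -oooo-ooo--
generation 2: ooooo-ooo--
generation 3: ooooo-ooo-o
generation 4: ooooo-ooo-o  (fixed point — unchanged through generation 7)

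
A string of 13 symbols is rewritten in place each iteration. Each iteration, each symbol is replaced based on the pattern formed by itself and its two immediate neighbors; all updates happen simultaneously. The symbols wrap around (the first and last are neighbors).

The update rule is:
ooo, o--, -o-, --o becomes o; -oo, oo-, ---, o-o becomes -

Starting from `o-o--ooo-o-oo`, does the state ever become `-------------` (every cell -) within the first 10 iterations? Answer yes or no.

iteration 1: --ooo-o--o--o
iteration 2: oo-o--ooooooo
iteration 3: o--ooo-oooooo
iteration 4: -oo-o---ooooo
iteration 5: ----oo-o-ooo-
iteration 6: ---o---o--o-o
iteration 7: o-ooo-ooooo-o
iteration 8: ---o---ooo---
iteration 9: --ooo-o-o-o--
iteration 10: -o-o--o-o-oo-
iteration 10 is -o-o--o-o-oo-, still not uniform -

no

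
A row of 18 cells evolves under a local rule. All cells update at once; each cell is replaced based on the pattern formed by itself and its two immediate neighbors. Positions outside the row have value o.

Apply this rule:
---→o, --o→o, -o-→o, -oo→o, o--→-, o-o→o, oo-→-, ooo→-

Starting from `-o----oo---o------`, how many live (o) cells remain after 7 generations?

oo-oooo--ooo-ooooo
--oo----oo--oo----
-oo--oooo--oo--ooo
oo--oo----oo--oo--
---oo--oooo--oo--o
-ooo--oo----oo--oo
oo---oo--oooo--oo-
count of o: 10

10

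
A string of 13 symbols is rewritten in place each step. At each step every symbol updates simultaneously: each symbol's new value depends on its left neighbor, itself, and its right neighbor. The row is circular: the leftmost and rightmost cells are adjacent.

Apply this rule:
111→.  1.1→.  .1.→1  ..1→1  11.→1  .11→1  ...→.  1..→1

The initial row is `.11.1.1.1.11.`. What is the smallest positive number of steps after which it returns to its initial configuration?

3

111.1.1.1.111
..1.1.1.1.1..
.11.1.1.1.11.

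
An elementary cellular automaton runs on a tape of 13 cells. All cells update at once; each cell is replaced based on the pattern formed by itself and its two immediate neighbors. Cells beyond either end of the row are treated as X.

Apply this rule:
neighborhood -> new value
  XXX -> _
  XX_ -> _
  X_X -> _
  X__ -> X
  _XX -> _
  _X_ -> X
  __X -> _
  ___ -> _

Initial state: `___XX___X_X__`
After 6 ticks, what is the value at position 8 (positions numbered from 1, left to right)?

_

X____X__X_XX_
_X___XX_X____
_XX_____XX___
___X______X__
X__XX_____XX_
_X___X_______
position 8 holds _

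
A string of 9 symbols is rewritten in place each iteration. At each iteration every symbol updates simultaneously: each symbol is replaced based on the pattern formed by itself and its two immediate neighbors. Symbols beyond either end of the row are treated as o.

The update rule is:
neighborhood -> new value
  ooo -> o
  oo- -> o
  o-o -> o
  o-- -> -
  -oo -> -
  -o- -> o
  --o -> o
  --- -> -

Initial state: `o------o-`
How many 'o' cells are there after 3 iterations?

iteration 1: o-----ooo
iteration 2: o----o-oo
iteration 3: o---ooo-o
count of o: 5

5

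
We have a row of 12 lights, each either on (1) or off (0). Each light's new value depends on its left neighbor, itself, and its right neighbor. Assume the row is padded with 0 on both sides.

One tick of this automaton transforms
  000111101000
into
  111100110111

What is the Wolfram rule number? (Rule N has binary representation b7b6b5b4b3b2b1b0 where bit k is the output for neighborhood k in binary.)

123

position 4: 111 → 0  (bit 7 = 0)
position 6: 110 → 1  (bit 6 = 1)
position 7: 101 → 1  (bit 5 = 1)
position 9: 100 → 1  (bit 4 = 1)
position 3: 011 → 1  (bit 3 = 1)
position 8: 010 → 0  (bit 2 = 0)
position 2: 001 → 1  (bit 1 = 1)
position 0: 000 → 1  (bit 0 = 1)
bits b7..b0 = 01111011 = 123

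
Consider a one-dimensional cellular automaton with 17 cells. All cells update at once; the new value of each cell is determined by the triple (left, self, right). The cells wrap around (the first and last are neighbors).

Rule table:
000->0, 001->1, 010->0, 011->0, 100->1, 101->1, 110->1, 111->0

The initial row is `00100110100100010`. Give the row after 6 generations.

generation 1: 01011011011010101
generation 2: 10101101101101010
generation 3: 01010110110110101
generation 4: 10101011011011010
generation 5: 01010101101101101
generation 6: 10101010110110110

10101010110110110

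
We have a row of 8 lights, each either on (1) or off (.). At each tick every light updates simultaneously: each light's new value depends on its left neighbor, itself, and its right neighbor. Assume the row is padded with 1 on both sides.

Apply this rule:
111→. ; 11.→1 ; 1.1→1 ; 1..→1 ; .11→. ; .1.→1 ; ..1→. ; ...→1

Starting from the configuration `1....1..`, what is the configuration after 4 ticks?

.11..11.

tick 1: 1111.11.
tick 2: ...11.11
tick 3: 11..11..
tick 4: .11..11.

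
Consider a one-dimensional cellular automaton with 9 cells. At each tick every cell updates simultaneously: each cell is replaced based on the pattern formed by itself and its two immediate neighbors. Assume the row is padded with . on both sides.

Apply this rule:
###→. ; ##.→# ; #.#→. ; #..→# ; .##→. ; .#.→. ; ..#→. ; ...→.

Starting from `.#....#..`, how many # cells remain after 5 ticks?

1

..#....#.
...#....#
....#....
.....#...
......#..
count of #: 1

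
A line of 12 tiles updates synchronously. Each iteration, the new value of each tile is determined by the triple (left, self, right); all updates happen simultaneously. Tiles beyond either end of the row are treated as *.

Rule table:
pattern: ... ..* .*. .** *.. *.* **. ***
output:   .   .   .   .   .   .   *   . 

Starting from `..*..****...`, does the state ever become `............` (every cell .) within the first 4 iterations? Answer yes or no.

........*...
............
all cells are . at iteration 2

yes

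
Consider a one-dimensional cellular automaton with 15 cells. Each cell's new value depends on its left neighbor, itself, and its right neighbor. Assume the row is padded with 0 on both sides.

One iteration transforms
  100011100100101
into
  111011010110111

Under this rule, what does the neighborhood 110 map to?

At position 6 the neighborhood is 110; the next row has 0 there.

0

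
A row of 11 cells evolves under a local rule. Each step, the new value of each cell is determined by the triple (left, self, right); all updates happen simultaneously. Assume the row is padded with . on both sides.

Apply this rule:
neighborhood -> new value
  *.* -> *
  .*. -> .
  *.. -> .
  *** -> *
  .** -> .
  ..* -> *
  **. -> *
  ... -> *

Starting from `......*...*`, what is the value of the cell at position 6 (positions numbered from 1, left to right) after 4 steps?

*

******..**.
.*****.*.*.
*.*****.*..
.*.*****..*
position 6 holds *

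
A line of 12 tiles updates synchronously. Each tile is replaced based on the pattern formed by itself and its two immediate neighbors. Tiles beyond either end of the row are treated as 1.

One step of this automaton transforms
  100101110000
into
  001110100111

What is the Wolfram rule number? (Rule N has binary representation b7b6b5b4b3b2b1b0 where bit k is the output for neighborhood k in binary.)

position 6: 111 → 1  (bit 7 = 1)
position 0: 110 → 0  (bit 6 = 0)
position 4: 101 → 1  (bit 5 = 1)
position 1: 100 → 0  (bit 4 = 0)
position 5: 011 → 0  (bit 3 = 0)
position 3: 010 → 1  (bit 2 = 1)
position 2: 001 → 1  (bit 1 = 1)
position 9: 000 → 1  (bit 0 = 1)
bits b7..b0 = 10100111 = 167

167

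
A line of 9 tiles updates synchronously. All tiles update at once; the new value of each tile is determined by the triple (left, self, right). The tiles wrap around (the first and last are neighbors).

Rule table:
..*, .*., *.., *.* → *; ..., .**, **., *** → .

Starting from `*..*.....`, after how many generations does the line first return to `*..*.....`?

4

generation 1: *****...*
generation 2: .....*.*.
generation 3: ....*****
generation 4: *..*.....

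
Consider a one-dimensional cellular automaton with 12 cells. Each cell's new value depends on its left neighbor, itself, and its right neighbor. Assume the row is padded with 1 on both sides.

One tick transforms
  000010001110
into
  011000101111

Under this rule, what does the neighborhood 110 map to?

1

At position 10 the neighborhood is 110; the next row has 1 there.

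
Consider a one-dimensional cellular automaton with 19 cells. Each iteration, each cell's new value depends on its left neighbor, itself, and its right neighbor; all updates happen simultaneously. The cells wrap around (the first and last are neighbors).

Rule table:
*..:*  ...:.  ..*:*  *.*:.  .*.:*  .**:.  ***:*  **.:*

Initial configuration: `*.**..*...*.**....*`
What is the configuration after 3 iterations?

.**..*****.**..***.

*..*****.**..**..*.
***.****..***.****.
.**..*****.**..***.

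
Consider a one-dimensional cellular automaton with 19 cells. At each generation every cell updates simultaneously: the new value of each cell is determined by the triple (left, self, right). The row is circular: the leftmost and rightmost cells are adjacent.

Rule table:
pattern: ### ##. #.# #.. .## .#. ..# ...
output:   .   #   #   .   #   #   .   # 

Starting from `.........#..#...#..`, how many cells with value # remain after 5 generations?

10

########.#..#.#.#.#
.......###..#######
.#####.#.#..#.....#
##...#####..#.###.#
.#.#.#...#..###.###
count of #: 10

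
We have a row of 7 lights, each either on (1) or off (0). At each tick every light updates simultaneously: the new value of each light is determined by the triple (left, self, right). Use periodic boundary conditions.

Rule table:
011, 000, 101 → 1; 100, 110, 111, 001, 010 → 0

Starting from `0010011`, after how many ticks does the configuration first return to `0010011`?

28

0000010
1111000
1000010
0011001
0010000
1000111
0010100
1001001
0000001
0111100
0100001
1001100
0001000
1100011
0001010
1100100
1000000
0011110
1010000
0100110
0000100
1110001
0000101
0110010
0100000
0001111
0101000
0010011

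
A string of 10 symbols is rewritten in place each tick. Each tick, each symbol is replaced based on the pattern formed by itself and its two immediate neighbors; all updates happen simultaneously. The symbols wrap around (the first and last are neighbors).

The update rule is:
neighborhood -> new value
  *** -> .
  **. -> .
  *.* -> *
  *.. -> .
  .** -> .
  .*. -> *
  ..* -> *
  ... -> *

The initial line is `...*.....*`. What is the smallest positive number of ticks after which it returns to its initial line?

tick 1: .***.*****
tick 2: *...*.....
tick 3: *.***.****
tick 4: .*...*....
tick 5: **.***.***
tick 6: ..*...*...
tick 7: ***.***.**
tick 8: ...*...*..
tick 9: ****.***.*
tick 10: ....*...*.
tick 11: *****.***.
tick 12: .....*...*
tick 13: .*****.***
tick 14: *.....*...
tick 15: *.*****.**
tick 16: .*.....*..
tick 17: **.*****.*
tick 18: ..*.....*.
tick 19: ***.*****.
tick 20: ...*.....*

20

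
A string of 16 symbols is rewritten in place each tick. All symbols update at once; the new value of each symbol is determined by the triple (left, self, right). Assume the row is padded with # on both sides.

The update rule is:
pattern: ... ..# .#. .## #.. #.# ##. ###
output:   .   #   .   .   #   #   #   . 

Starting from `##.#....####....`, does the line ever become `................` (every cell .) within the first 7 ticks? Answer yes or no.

no

tick 1: .##.#..#...##..#
tick 2: #.##.##.#.#.###.
tick 3: ##.##.##.#.#..##
tick 4: .##.##.##.#.##..
tick 5: #.##.##.##.#.###
tick 6: ##.##.##.##.#...
tick 7: .##.##.##.##.#.#
tick 7 is .##.##.##.##.#.#, still not uniform .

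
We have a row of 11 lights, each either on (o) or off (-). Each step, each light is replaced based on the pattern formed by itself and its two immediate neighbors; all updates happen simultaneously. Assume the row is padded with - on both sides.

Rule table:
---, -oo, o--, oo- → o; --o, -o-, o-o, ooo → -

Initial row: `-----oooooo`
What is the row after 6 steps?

-o-o--ooooo

step 1: oooo-o----o
step 2: o--o--ooo--
step 3: -o--o-o-ooo
step 4: --o-----o-o
step 5: o--oooo----
step 6: -o-o--ooooo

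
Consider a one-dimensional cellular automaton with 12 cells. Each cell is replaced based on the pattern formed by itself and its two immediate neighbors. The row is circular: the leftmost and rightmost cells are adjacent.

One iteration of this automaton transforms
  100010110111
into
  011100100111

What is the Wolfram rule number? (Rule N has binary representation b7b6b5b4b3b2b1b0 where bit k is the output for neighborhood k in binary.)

155

position 10: 111 → 1  (bit 7 = 1)
position 0: 110 → 0  (bit 6 = 0)
position 5: 101 → 0  (bit 5 = 0)
position 1: 100 → 1  (bit 4 = 1)
position 6: 011 → 1  (bit 3 = 1)
position 4: 010 → 0  (bit 2 = 0)
position 3: 001 → 1  (bit 1 = 1)
position 2: 000 → 1  (bit 0 = 1)
bits b7..b0 = 10011011 = 155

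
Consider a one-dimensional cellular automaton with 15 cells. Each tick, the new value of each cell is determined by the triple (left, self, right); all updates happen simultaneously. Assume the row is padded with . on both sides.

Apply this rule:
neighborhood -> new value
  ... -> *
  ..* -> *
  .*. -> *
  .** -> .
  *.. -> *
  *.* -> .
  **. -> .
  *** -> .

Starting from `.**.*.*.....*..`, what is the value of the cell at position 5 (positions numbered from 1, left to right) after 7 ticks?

tick 1: *...*.*********
tick 2: *****..........
tick 3: .....**********
tick 4: *****..........  (repeats tick 2; period 2)
tick 7: .....**********
position 5 holds .

.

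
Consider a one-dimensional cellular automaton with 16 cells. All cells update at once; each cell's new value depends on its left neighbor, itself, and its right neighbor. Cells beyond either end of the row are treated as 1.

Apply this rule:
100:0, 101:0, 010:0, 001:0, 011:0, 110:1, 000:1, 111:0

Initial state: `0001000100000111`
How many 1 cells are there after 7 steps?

8

0100010001110000
0001000100010110
0100010001000010
0001000100011000
0100010001001010
0001000100000000
0100010001111110
count of 1: 8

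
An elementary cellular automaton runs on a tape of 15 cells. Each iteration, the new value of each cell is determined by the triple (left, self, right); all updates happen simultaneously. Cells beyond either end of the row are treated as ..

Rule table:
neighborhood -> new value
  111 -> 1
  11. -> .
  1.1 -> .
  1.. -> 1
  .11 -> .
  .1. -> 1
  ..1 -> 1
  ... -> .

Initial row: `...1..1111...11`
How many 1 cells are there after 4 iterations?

..1111.11.1.1..
.1.11.....1.11.
11...1...11...1
..1.111.1..1.11
count of 1: 8

8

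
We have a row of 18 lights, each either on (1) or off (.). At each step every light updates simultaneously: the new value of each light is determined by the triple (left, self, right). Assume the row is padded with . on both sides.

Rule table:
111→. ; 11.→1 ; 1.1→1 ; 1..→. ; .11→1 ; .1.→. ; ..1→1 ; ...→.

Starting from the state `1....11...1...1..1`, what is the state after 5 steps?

111.111..1..1.....

....111..1...1..1.
...11.1.1...1..1..
..1111.1...1..1...
.11..11...1..1....
111.111..1..1.....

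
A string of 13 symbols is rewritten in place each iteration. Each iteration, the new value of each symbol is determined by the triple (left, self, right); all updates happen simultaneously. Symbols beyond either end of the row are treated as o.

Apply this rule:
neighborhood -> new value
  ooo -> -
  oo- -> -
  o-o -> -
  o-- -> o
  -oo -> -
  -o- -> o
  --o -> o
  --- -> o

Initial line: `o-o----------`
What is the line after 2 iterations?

oo-----------

--ooooooooooo
oo-----------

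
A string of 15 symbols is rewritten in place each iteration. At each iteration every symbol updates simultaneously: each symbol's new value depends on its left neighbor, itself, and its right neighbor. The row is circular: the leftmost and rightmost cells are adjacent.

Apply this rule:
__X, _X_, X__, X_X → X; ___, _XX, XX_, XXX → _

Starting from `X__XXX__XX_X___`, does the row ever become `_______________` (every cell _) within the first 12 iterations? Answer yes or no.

no

XXX___XX__XXX_X
___X_X__XX___X_
__XXXXXX__X_XXX
XX______XXXX___
__X____X____X_X
XXXX__XXX__XXXX
____XX___XX____
___X__X_X__X___
__XXXXXXXXXXX__
_X___________X_
XXX_________XXX
___X_______X___
iteration 12 is ___X_______X___, still not uniform _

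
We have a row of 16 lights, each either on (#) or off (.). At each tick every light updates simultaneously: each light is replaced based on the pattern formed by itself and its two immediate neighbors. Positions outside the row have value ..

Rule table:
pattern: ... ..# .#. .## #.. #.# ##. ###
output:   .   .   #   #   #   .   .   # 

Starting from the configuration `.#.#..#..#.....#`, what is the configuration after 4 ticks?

.#.##.##.##....#
.#.#..#..#.#...#
.#.##.##.#.##..#
.#.#..#..#.#.#.#

.#.#..#..#.#.#.#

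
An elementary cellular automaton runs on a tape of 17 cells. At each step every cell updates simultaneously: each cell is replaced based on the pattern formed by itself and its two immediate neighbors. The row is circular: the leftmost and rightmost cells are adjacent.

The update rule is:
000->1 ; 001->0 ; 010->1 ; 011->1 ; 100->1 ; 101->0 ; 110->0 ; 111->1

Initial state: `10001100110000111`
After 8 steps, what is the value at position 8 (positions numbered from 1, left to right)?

step 1: 01101010101110111
step 2: 01001010101100110
step 3: 01101010101010101
step 4: 01001010101010101
step 5: 01101010101010101  (repeats step 3; period 2)
step 8: 01001010101010101
position 8 holds 0

0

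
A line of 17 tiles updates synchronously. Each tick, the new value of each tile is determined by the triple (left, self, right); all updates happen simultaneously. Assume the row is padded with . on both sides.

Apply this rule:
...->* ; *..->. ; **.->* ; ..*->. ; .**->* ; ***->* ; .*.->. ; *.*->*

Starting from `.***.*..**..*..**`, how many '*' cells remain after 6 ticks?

.****...**.....**
.****.*.**.***.**
.*****.**********
.****************
.****************  (fixed point — unchanged through tick 6)
count of *: 16

16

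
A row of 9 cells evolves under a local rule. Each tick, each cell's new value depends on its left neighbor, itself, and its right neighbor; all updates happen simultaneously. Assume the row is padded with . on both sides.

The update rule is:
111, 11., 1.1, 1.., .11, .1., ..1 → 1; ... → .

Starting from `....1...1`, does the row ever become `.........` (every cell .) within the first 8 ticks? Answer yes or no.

...111.11
..1111111
.11111111
111111111
111111111  (fixed point — unchanged through tick 8)
tick 8 is 111111111, still not uniform .

no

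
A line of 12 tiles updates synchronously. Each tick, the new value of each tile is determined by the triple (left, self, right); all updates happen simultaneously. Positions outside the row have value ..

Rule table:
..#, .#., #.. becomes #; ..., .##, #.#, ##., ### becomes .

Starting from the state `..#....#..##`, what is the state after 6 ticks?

.###..####..
#...##....#.
##.#..#..###
...######...
..#......#..
.###....###.

.###....###.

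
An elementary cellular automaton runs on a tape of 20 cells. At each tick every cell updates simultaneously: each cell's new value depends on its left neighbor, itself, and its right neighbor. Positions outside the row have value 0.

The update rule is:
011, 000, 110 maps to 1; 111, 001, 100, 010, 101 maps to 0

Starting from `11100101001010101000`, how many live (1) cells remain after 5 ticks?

6

10100000000000000011
00001111111111111011
11101000000000001011
10100011111111100011
00001010000000101011
count of 1: 6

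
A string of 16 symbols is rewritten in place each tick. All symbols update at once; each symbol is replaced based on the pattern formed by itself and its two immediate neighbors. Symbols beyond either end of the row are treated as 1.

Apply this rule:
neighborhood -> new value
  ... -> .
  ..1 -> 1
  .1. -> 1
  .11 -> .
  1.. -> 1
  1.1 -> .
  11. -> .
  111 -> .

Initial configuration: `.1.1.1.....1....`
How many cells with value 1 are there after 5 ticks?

3

.1.1.11...111..1
.1.1...1.1...11.
.1.11.11.11.1...
.1..........11.1
.11........1....
count of 1: 3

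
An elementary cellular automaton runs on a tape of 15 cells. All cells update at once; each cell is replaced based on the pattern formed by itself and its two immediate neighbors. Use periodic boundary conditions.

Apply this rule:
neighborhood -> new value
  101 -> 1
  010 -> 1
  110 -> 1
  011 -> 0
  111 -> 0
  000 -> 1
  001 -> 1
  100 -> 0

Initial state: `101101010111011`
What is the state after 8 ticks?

101111000000000

110111111001100
011000001010101
101011111111111
111100000000000
000101111111111
011110000000001
100010111111111
101111000000000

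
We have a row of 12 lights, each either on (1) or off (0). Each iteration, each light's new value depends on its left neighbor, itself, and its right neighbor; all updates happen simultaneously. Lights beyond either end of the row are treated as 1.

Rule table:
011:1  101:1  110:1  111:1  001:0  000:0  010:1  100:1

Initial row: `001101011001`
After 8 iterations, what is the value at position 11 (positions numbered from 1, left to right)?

1

101111111101
111111111111
111111111111  (fixed point — unchanged through iteration 8)
position 11 holds 1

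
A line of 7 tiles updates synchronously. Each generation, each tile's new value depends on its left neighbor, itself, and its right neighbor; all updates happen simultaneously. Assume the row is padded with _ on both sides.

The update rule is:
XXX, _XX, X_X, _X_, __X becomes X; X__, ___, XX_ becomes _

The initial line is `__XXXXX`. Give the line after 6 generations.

X______

generation 1: _XXXXX_
generation 2: XXXXX__
generation 3: XXXX___
generation 4: XXX____
generation 5: XX_____
generation 6: X______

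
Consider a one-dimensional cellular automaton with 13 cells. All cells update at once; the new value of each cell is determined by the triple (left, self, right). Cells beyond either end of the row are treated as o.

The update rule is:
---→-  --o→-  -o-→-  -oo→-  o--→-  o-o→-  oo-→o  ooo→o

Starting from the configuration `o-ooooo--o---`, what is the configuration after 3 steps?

step 1: o--oooo------
step 2: o---ooo------
step 3: o----oo------

o----oo------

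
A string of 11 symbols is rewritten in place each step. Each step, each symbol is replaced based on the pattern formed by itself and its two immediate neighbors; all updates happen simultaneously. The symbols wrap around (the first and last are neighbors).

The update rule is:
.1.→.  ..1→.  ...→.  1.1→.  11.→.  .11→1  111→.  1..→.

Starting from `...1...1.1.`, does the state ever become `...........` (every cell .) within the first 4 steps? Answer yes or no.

...........
all cells are . at step 1

yes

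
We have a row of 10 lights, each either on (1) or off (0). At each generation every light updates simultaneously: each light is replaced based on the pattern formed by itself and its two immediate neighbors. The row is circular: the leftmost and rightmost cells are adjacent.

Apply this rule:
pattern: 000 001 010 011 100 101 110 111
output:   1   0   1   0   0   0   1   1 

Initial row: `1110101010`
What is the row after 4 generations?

0110101010
0010101010
1010101010
1010101010

1010101010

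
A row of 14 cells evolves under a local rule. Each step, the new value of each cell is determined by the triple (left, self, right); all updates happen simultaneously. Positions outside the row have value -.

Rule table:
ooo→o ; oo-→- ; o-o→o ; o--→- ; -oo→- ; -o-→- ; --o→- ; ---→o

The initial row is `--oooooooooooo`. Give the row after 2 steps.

----oooooooo--

o--oooooooooo-
----oooooooo--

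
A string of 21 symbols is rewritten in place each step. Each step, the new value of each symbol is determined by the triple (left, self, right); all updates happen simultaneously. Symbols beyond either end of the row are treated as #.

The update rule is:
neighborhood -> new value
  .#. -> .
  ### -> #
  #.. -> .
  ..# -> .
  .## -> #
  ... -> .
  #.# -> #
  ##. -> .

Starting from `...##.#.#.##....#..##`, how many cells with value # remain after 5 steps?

step 1: ...#.#.#.##........##
step 2: ....#.#.##.........##
step 3: .....#.##..........##
step 4: ......##...........##
step 5: ......#............##
count of #: 3

3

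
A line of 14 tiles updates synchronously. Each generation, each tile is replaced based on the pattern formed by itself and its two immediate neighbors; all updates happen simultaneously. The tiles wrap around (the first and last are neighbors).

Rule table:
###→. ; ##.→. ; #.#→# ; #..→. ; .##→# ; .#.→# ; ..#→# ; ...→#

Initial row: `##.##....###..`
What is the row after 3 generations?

##..##..####..

generation 1: #.##..####...#
generation 2: .##..##....###
generation 3: ##..##..####..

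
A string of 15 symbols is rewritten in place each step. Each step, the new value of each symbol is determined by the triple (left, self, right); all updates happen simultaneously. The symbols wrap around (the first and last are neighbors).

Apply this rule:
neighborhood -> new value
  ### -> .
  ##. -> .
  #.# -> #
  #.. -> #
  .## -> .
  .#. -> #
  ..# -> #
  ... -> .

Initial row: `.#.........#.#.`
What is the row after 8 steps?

##...#.#...####

###.......#####
...#.....#.....
..###...###....
.#...#.#...#...
###.#####.###..
...#.....#...##
#.###...###.#..
##...#.#...####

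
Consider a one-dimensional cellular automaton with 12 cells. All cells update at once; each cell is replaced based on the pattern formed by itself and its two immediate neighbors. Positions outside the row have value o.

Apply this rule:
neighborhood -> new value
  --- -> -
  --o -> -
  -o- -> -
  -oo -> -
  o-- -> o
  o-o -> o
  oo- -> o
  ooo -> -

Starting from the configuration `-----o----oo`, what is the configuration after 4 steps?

o-oo-----o--

o-----o-----
oo-----o----
-oo-----o---
o-oo-----o--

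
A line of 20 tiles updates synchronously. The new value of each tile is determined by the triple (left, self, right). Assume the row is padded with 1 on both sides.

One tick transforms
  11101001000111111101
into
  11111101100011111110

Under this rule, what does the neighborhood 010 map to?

At position 4 the neighborhood is 010; the next row has 1 there.

1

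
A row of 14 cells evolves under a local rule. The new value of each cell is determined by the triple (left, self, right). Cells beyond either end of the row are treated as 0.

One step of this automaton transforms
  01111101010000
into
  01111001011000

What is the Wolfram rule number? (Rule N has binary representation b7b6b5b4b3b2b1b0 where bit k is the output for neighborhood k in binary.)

position 2: 111 → 1  (bit 7 = 1)
position 5: 110 → 0  (bit 6 = 0)
position 6: 101 → 0  (bit 5 = 0)
position 10: 100 → 1  (bit 4 = 1)
position 1: 011 → 1  (bit 3 = 1)
position 7: 010 → 1  (bit 2 = 1)
position 0: 001 → 0  (bit 1 = 0)
position 11: 000 → 0  (bit 0 = 0)
bits b7..b0 = 10011100 = 156

156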